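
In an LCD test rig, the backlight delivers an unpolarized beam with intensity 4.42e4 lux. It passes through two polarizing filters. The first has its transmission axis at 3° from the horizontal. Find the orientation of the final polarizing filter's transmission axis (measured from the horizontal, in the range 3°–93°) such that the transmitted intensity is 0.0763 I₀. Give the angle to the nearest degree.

Unpolarized light through the first polarizer → I₁ = ½ I₀, now polarized at 3°.
Need I₂/I₀ = 0.0763, so cos²(θ − 3°) = 0.0763 / 0.5 = 0.1526.
θ − 3° = arccos(√0.1526) = 67.0°, giving θ ≈ 3 + 67.0 = 70.0°.

θ ≈ 70°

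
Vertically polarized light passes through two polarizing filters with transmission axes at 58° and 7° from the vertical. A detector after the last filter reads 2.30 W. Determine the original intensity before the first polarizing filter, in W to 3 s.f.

I₀ ≈ 20.7 W

I₁ = I₀ cos²(58° − 0°) = I₀ cos²(58°) = 0.2808 I₀.
I₂ = I₁ cos²(7° − 58°) = 0.2808 I₀ · cos²(51°) = 0.1112 I₀.
So 2.30 W = 0.1112 I₀, giving I₀ = 2.30/0.1112 = 20.68 W.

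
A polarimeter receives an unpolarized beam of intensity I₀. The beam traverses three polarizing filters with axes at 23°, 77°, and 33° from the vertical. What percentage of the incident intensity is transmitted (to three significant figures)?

Unpolarized light through the first polarizer → I₁ = ½ I₀, now polarized at 23°.
I₂ = I₁ cos²(77° − 23°) = 0.5 I₀ · cos²(54°) = 0.1727 I₀.
I₃ = I₂ cos²(33° − 77°) = 0.1727 I₀ · cos²(44°) = 0.08939 I₀.
That is 8.939% of the incident intensity.

≈ 8.94%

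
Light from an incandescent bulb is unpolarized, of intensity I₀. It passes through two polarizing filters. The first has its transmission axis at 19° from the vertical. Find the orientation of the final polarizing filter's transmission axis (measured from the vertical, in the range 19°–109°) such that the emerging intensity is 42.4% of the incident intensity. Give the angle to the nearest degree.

θ ≈ 42°

Unpolarized light through the first polarizer → I₁ = ½ I₀, now polarized at 19°.
Need I₂/I₀ = 0.424, so cos²(θ − 19°) = 0.424 / 0.5 = 0.848.
θ − 19° = arccos(√0.848) = 22.9°, giving θ ≈ 19 + 22.9 = 41.9°.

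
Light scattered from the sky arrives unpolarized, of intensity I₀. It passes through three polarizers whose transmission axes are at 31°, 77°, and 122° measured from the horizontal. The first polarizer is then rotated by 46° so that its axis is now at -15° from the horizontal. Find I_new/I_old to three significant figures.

Before rotation:
Unpolarized light through the first polarizer → I₁ = ½ I₀, now polarized at 31°.
I₂ = I₁ cos²(77° − 31°) = 0.5 I₀ · cos²(46°) = 0.2413 I₀.
I₃ = I₂ cos²(122° − 77°) = 0.2413 I₀ · cos²(45°) = 0.1206 I₀.
After rotation:
Unpolarized light through the first polarizer → I₁ = ½ I₀, now polarized at -15°.
Angle between axes 1 and 2: 88°. I₂ = 0.5 I₀ · cos²(88°) = 0.000609 I₀.
I₃ = I₂ cos²(122° − 77°) = 0.000609 I₀ · cos²(45°) = 0.0003045 I₀.
Ratio = 0.0003045 / 0.1206 = 0.002524.

I_new/I_old ≈ 0.00252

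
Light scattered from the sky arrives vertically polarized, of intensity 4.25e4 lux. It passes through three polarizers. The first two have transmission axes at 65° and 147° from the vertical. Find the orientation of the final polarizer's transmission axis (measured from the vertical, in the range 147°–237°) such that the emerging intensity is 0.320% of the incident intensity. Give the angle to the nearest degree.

θ ≈ 163°

I₁ = I₀ cos²(65° − 0°) = I₀ cos²(65°) = 0.1786 I₀.
I₂ = I₁ cos²(147° − 65°) = 0.1786 I₀ · cos²(82°) = 0.003459 I₀.
Need I₃/I₀ = 0.0032, so cos²(θ − 147°) = 0.0032 / 0.003459 = 0.925.
θ − 147° = arccos(√0.925) = 15.9°, giving θ ≈ 147 + 15.9 = 162.9°.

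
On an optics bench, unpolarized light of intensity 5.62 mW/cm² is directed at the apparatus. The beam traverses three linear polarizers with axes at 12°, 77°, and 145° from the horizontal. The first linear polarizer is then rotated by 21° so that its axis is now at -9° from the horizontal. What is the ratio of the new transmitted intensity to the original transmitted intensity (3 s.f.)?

I_new/I_old ≈ 0.0272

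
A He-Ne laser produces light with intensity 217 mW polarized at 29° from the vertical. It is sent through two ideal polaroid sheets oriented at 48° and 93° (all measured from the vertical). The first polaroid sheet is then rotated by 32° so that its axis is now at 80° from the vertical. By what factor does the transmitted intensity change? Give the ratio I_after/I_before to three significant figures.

I_new/I_old ≈ 0.841

Before rotation:
By Malus's law, I₁ = I₀ cos²(48° − 29°) = I₀ cos²(19°) = 0.894 I₀.
I₂ = I₁ cos²(93° − 48°) = 0.894 I₀ · cos²(45°) = 0.447 I₀.
After rotation:
I₁ = I₀ cos²(80° − 29°) = I₀ cos²(51°) = 0.396 I₀.
I₂ = I₁ cos²(93° − 80°) = 0.396 I₀ · cos²(13°) = 0.376 I₀.
Ratio = 0.376 / 0.447 = 0.8412.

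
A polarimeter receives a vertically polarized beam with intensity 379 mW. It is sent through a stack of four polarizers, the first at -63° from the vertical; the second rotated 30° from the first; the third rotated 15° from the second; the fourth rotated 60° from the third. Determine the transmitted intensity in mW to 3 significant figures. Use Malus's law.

I ≈ 13.7 mW

By Malus's law, I₁ = 379 mW · cos²(63°) = 78.11 mW.
I₂ = I₁ · cos²(30°) = 78.11 · 0.75 = 58.59 mW.
I₃ = I₂ · cos²(15°) = 58.59 · 0.933 = 54.66 mW.
I₄ = I₃ · cos²(60°) = 54.66 · 0.25 = 13.67 mW.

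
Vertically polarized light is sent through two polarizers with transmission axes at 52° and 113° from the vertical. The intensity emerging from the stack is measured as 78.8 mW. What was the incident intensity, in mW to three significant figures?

I₁ = I₀ cos²(52° − 0°) = I₀ cos²(52°) = 0.379 I₀.
I₂ = I₁ cos²(113° − 52°) = 0.379 I₀ · cos²(61°) = 0.08909 I₀.
So 78.8 mW = 0.08909 I₀, giving I₀ = 78.8/0.08909 = 884.5 mW.

I₀ ≈ 885 mW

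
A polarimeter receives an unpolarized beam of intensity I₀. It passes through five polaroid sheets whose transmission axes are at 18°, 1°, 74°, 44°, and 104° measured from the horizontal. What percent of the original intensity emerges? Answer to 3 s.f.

≈ 0.733%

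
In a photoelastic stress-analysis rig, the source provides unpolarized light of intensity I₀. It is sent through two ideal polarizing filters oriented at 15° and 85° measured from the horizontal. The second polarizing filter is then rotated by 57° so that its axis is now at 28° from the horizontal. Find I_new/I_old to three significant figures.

Before rotation:
Unpolarized light through the first polarizer → I₁ = ½ I₀, now polarized at 15°.
I₂ = I₁ cos²(85° − 15°) = 0.5 I₀ · cos²(70°) = 0.05849 I₀.
After rotation:
Unpolarized light through the first polarizer → I₁ = ½ I₀, now polarized at 15°.
I₂ = I₁ cos²(28° − 15°) = 0.5 I₀ · cos²(13°) = 0.4747 I₀.
Ratio = 0.4747 / 0.05849 = 8.116.

I_new/I_old ≈ 8.12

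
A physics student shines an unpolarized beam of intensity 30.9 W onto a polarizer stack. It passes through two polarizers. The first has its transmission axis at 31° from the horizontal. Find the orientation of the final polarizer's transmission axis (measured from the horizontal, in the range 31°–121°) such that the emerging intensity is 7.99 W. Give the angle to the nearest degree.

θ ≈ 75°

Unpolarized light through the first polarizer → I₁ = ½ I₀, now polarized at 31°.
Target fraction: 7.99 / 30.9 W = 0.2586 of I₀.
Need I₂/I₀ = 0.2586, so cos²(θ − 31°) = 0.2586 / 0.5 = 0.5172.
θ − 31° = arccos(√0.5172) = 44.0°, giving θ ≈ 31 + 44.0 = 75.0°.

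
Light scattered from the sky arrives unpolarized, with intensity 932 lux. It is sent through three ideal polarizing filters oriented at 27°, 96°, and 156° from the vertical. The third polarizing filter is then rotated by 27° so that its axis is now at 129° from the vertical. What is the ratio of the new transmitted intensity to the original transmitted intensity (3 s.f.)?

Before rotation:
Unpolarized light through the first polarizer → I₁ = ½ I₀, now polarized at 27°.
I₂ = I₁ cos²(96° − 27°) = 0.5 I₀ · cos²(69°) = 0.06421 I₀.
I₃ = I₂ cos²(156° − 96°) = 0.06421 I₀ · cos²(60°) = 0.01605 I₀.
After rotation:
Unpolarized light through the first polarizer → I₁ = ½ I₀, now polarized at 27°.
I₂ = I₁ cos²(96° − 27°) = 0.5 I₀ · cos²(69°) = 0.06421 I₀.
I₃ = I₂ cos²(129° − 96°) = 0.06421 I₀ · cos²(33°) = 0.04517 I₀.
Ratio = 0.04517 / 0.01605 = 2.813.

I_new/I_old ≈ 2.81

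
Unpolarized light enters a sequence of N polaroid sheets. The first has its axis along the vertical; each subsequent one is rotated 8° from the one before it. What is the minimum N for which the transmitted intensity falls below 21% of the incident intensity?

First polarizer halves the unpolarized light: factor 1/2.
Each further stage multiplies by cos²(8°) = 0.9806.
After N polarizers: T = 0.5·0.9806^(N−1). Require T < 0.21 ⇒ N−1 > ln(0.21/0.5)/ln(0.9806) = 44.35, so N−1 ≥ 45 and N = 46.
Check: N=46 gives T = 0.2074 < 0.21; N=45 gives T = 0.2115.

N = 46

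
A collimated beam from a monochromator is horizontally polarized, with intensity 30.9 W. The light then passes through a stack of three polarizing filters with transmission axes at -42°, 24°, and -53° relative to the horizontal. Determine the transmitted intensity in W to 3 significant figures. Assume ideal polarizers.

I₁ = 30.9 W · cos²(42°) = 17.06 W.
I₂ = I₁ · cos²(66°) = 17.06 · 0.1654 = 2.823 W.
I₃ = I₂ · cos²(77°) = 2.823 · 0.0506 = 0.1429 W.

I ≈ 0.143 W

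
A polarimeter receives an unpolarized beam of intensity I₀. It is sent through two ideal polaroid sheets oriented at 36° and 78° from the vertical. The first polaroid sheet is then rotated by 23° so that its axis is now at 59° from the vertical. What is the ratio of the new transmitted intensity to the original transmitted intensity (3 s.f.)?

Before rotation:
Unpolarized light through the first polarizer → I₁ = ½ I₀, now polarized at 36°.
I₂ = I₁ cos²(78° − 36°) = 0.5 I₀ · cos²(42°) = 0.2761 I₀.
After rotation:
Unpolarized light through the first polarizer → I₁ = ½ I₀, now polarized at 59°.
I₂ = I₁ cos²(78° − 59°) = 0.5 I₀ · cos²(19°) = 0.447 I₀.
Ratio = 0.447 / 0.2761 = 1.619.

I_new/I_old ≈ 1.62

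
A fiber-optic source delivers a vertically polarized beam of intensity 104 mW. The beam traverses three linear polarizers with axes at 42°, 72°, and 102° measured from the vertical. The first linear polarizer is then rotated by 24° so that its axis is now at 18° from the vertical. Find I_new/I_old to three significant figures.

Before rotation:
By Malus's law, I₁ = I₀ cos²(42° − 0°) = I₀ cos²(42°) = 0.5523 I₀.
I₂ = I₁ cos²(72° − 42°) = 0.5523 I₀ · cos²(30°) = 0.4142 I₀.
I₃ = I₂ cos²(102° − 72°) = 0.4142 I₀ · cos²(30°) = 0.3106 I₀.
After rotation:
I₁ = I₀ cos²(18° − 0°) = I₀ cos²(18°) = 0.9045 I₀.
I₂ = I₁ cos²(72° − 18°) = 0.9045 I₀ · cos²(54°) = 0.3125 I₀.
I₃ = I₂ cos²(102° − 72°) = 0.3125 I₀ · cos²(30°) = 0.2344 I₀.
Ratio = 0.2344 / 0.3106 = 0.7545.

I_new/I_old ≈ 0.754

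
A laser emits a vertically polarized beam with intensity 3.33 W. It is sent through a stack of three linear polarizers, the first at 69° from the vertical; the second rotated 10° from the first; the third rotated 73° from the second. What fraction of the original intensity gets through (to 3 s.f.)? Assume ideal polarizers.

I₁ = 3.33 W · cos²(69°) = 0.4277 W.
I₂ = I₁ · cos²(10°) = 0.4277 · 0.9698 = 0.4148 W.
I₃ = I₂ · cos²(73°) = 0.4148 · 0.08548 = 0.03545 W.
Transmitted fraction = 0.01065.

I/I₀ ≈ 0.0106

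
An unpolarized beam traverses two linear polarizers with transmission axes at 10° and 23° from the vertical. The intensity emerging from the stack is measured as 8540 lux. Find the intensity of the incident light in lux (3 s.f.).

Unpolarized light through the first polarizer → I₁ = ½ I₀, now polarized at 10°.
I₂ = I₁ cos²(23° − 10°) = 0.5 I₀ · cos²(13°) = 0.4747 I₀.
So 8540 lux = 0.4747 I₀, giving I₀ = 8540/0.4747 = 1.799e+04 lux.

I₀ ≈ 1.80e4 lux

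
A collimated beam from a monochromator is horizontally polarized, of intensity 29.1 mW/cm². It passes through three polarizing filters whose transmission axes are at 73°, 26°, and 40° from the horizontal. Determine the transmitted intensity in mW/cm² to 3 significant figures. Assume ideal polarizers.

I ≈ 1.09 mW/cm²

By Malus's law, I₁ = 29.1 mW/cm² · cos²(73°) = 2.488 mW/cm².
I₂ = I₁ · cos²(47°) = 2.488 · 0.4651 = 1.157 mW/cm².
I₃ = I₂ · cos²(14°) = 1.157 · 0.9415 = 1.089 mW/cm².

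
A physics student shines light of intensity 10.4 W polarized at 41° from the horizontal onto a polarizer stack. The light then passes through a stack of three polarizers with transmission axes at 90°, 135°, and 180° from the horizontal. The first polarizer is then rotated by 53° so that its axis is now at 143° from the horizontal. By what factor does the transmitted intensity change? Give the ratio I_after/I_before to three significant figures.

Before rotation:
By Malus's law, I₁ = I₀ cos²(90° − 41°) = I₀ cos²(49°) = 0.4304 I₀.
I₂ = I₁ cos²(135° − 90°) = 0.4304 I₀ · cos²(45°) = 0.2152 I₀.
I₃ = I₂ cos²(180° − 135°) = 0.2152 I₀ · cos²(45°) = 0.1076 I₀.
After rotation:
I₁ = I₀ cos²(143° − 41°) = I₀ cos²(78°) = 0.04323 I₀.
I₂ = I₁ cos²(135° − 143°) = 0.04323 I₀ · cos²(8°) = 0.04239 I₀.
I₃ = I₂ cos²(180° − 135°) = 0.04239 I₀ · cos²(45°) = 0.02119 I₀.
Ratio = 0.02119 / 0.1076 = 0.197.

I_new/I_old ≈ 0.197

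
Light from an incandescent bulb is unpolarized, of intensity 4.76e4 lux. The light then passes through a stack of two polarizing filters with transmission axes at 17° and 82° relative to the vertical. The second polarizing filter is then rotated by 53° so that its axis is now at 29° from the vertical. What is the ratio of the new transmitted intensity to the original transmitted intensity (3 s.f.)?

I_new/I_old ≈ 5.36

Before rotation:
Unpolarized light through the first polarizer → I₁ = ½ I₀, now polarized at 17°.
I₂ = I₁ cos²(82° − 17°) = 0.5 I₀ · cos²(65°) = 0.0893 I₀.
After rotation:
Unpolarized light through the first polarizer → I₁ = ½ I₀, now polarized at 17°.
I₂ = I₁ cos²(29° − 17°) = 0.5 I₀ · cos²(12°) = 0.4784 I₀.
Ratio = 0.4784 / 0.0893 = 5.357.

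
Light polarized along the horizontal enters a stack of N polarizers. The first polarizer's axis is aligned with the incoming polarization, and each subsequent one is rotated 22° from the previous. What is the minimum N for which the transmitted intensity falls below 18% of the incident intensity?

N = 13

First polarizer is aligned with the polarization: full transmission.
Each further stage multiplies by cos²(22°) = 0.8597.
After N polarizers: T = 0.8597^(N−1). Require T < 0.18 ⇒ N−1 > ln(0.18)/ln(0.8597) = 11.34, so N−1 ≥ 12 and N = 13.
Check: N=13 gives T = 0.1629 < 0.18; N=12 gives T = 0.1895.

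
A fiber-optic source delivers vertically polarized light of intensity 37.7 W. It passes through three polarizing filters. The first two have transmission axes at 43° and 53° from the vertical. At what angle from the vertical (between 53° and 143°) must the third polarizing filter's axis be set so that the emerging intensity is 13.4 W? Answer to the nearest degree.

θ ≈ 87°

By Malus's law, I₁ = I₀ cos²(43° − 0°) = I₀ cos²(43°) = 0.5349 I₀.
I₂ = I₁ cos²(53° − 43°) = 0.5349 I₀ · cos²(10°) = 0.5187 I₀.
Target fraction: 13.4 / 37.7 W = 0.3554 of I₀.
Need I₃/I₀ = 0.3554, so cos²(θ − 53°) = 0.3554 / 0.5187 = 0.6852.
θ − 53° = arccos(√0.6852) = 34.1°, giving θ ≈ 53 + 34.1 = 87.1°.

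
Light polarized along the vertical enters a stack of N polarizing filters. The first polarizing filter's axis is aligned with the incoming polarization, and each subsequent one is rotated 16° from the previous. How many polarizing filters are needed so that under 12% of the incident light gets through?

First polarizer is aligned with the polarization: full transmission.
Each further stage multiplies by cos²(16°) = 0.924.
After N polarizers: T = 0.924^(N−1). Require T < 0.12 ⇒ N−1 > ln(0.12)/ln(0.924) = 26.83, so N−1 ≥ 27 and N = 28.
Check: N=28 gives T = 0.1184 < 0.12; N=27 gives T = 0.1282.

N = 28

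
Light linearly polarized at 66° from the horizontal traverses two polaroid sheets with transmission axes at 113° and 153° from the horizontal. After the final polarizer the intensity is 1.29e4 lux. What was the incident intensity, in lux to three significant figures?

I₀ ≈ 4.73e4 lux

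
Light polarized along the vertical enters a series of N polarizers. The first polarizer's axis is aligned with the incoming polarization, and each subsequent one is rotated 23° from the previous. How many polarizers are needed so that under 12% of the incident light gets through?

First polarizer is aligned with the polarization: full transmission.
Each further stage multiplies by cos²(23°) = 0.8473.
After N polarizers: T = 0.8473^(N−1). Require T < 0.12 ⇒ N−1 > ln(0.12)/ln(0.8473) = 12.80, so N−1 ≥ 13 and N = 14.
Check: N=14 gives T = 0.1161 < 0.12; N=13 gives T = 0.137.

N = 14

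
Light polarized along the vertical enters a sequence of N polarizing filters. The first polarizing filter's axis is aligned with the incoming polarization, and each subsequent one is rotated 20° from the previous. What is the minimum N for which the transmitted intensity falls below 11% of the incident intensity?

N = 19

First polarizer is aligned with the polarization: full transmission.
Each further stage multiplies by cos²(20°) = 0.883.
After N polarizers: T = 0.883^(N−1). Require T < 0.11 ⇒ N−1 > ln(0.11)/ln(0.883) = 17.74, so N−1 ≥ 18 and N = 19.
Check: N=19 gives T = 0.1065 < 0.11; N=18 gives T = 0.1206.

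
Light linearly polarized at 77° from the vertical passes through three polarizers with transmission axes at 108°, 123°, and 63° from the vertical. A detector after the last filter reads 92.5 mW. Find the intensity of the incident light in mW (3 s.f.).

I₁ = I₀ cos²(108° − 77°) = I₀ cos²(31°) = 0.7347 I₀.
I₂ = I₁ cos²(123° − 108°) = 0.7347 I₀ · cos²(15°) = 0.6855 I₀.
I₃ = I₂ cos²(63° − 123°) = 0.6855 I₀ · cos²(60°) = 0.1714 I₀.
So 92.5 mW = 0.1714 I₀, giving I₀ = 92.5/0.1714 = 539.7 mW.

I₀ ≈ 540 mW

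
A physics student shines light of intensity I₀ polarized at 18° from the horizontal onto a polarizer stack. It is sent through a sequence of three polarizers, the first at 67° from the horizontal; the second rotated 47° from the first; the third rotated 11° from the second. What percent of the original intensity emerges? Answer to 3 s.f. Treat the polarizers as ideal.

≈ 19.3%

By Malus's law, I₁ = I₀ cos²(67° − 18°) = I₀ cos²(49°) = 0.4304 I₀.
I₂ = I₁ cos²(47°) = 0.4304 · 0.4651 I₀ = 0.2002 I₀.
I₃ = I₂ cos²(11°) = 0.2002 · 0.9636 I₀ = 0.1929 I₀.
That is 19.29% of the incident intensity.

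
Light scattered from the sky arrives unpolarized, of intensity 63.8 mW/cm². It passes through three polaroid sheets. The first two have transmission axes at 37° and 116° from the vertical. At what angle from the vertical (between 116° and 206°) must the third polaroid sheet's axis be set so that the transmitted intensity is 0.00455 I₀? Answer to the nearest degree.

θ ≈ 176°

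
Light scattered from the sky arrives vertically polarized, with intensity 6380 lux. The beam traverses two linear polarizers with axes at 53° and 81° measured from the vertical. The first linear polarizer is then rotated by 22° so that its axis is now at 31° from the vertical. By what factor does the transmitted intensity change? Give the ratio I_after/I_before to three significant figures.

I_new/I_old ≈ 1.08

Before rotation:
I₁ = I₀ cos²(53° − 0°) = I₀ cos²(53°) = 0.3622 I₀.
I₂ = I₁ cos²(81° − 53°) = 0.3622 I₀ · cos²(28°) = 0.2824 I₀.
After rotation:
I₁ = I₀ cos²(31° − 0°) = I₀ cos²(31°) = 0.7347 I₀.
I₂ = I₁ cos²(81° − 31°) = 0.7347 I₀ · cos²(50°) = 0.3036 I₀.
Ratio = 0.3036 / 0.2824 = 1.075.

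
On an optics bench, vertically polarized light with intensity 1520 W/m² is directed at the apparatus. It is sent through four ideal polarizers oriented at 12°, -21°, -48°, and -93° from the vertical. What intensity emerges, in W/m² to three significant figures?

I ≈ 406 W/m²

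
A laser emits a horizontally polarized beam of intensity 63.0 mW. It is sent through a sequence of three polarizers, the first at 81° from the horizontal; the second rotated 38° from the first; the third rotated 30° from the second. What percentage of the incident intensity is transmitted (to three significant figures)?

≈ 1.14%

By Malus's law, I₁ = 63.0 mW · cos²(81°) = 1.542 mW.
I₂ = I₁ · cos²(38°) = 1.542 · 0.621 = 0.9573 mW.
I₃ = I₂ · cos²(30°) = 0.9573 · 0.75 = 0.718 mW.
That is 1.14% of the incident intensity.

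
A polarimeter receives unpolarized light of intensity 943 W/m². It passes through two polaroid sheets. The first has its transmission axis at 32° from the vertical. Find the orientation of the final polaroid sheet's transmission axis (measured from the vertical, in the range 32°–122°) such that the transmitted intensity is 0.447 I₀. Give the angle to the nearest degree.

Unpolarized light through the first polarizer → I₁ = ½ I₀, now polarized at 32°.
Need I₂/I₀ = 0.447, so cos²(θ − 32°) = 0.447 / 0.5 = 0.894.
θ − 32° = arccos(√0.894) = 19.0°, giving θ ≈ 32 + 19.0 = 51.0°.

θ ≈ 51°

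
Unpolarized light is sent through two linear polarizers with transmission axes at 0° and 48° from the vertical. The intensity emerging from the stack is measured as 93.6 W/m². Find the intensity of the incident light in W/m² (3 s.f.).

I₀ ≈ 418 W/m²

Unpolarized light through the first polarizer → I₁ = ½ I₀, now polarized at 0°.
I₂ = I₁ cos²(48° − 0°) = 0.5 I₀ · cos²(48°) = 0.2239 I₀.
So 93.6 W/m² = 0.2239 I₀, giving I₀ = 93.6/0.2239 = 418.1 W/m².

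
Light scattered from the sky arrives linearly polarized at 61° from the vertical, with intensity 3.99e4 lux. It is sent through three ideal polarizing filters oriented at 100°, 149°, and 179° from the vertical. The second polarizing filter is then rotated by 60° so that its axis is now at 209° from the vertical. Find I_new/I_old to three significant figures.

I_new/I_old ≈ 0.246

Before rotation:
By Malus's law, I₁ = I₀ cos²(100° − 61°) = I₀ cos²(39°) = 0.604 I₀.
I₂ = I₁ cos²(149° − 100°) = 0.604 I₀ · cos²(49°) = 0.26 I₀.
I₃ = I₂ cos²(179° − 149°) = 0.26 I₀ · cos²(30°) = 0.195 I₀.
After rotation:
I₁ = I₀ cos²(100° − 61°) = I₀ cos²(39°) = 0.604 I₀.
Angle between axes 1 and 2: 71°. I₂ = 0.604 I₀ · cos²(71°) = 0.06402 I₀.
I₃ = I₂ cos²(179° − 209°) = 0.06402 I₀ · cos²(30°) = 0.04801 I₀.
Ratio = 0.04801 / 0.195 = 0.2463.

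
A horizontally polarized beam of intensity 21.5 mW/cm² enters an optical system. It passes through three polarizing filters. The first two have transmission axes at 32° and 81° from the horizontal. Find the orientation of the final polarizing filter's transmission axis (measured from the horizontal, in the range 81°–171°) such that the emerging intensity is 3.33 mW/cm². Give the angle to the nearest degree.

θ ≈ 126°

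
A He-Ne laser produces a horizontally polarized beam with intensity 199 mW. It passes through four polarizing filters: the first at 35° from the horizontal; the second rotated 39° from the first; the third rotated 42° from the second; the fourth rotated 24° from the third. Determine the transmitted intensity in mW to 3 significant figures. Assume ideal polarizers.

I ≈ 37.2 mW

I₁ = 199 mW · cos²(35°) = 133.5 mW.
I₂ = I₁ · cos²(39°) = 133.5 · 0.604 = 80.65 mW.
I₃ = I₂ · cos²(42°) = 80.65 · 0.5523 = 44.54 mW.
I₄ = I₃ · cos²(24°) = 44.54 · 0.8346 = 37.17 mW.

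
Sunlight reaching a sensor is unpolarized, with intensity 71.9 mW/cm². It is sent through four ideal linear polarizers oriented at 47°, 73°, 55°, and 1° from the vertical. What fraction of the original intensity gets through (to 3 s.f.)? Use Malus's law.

Unpolarized light through the first polarizer → I₁ = 71.9 mW/cm²/2 = 35.95 mW/cm², polarized at 47°.
I₂ = I₁ · cos²(26°) = 35.95 · 0.8078 = 29.04 mW/cm².
I₃ = I₂ · cos²(18°) = 29.04 · 0.9045 = 26.27 mW/cm².
I₄ = I₃ · cos²(54°) = 26.27 · 0.3455 = 9.075 mW/cm².
Transmitted fraction = 0.1262.

I/I₀ ≈ 0.126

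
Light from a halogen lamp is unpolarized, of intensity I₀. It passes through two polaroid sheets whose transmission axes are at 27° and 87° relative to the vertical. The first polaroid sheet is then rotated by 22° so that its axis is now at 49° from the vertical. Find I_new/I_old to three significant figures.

I_new/I_old ≈ 2.48

Before rotation:
Unpolarized light through the first polarizer → I₁ = ½ I₀, now polarized at 27°.
I₂ = I₁ cos²(87° − 27°) = 0.5 I₀ · cos²(60°) = 0.125 I₀.
After rotation:
Unpolarized light through the first polarizer → I₁ = ½ I₀, now polarized at 49°.
I₂ = I₁ cos²(87° − 49°) = 0.5 I₀ · cos²(38°) = 0.3105 I₀.
Ratio = 0.3105 / 0.125 = 2.484.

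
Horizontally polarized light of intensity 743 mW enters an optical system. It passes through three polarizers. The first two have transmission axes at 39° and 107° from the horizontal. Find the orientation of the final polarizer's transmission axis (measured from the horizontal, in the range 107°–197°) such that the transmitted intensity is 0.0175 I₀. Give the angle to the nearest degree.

θ ≈ 170°

By Malus's law, I₁ = I₀ cos²(39° − 0°) = I₀ cos²(39°) = 0.604 I₀.
I₂ = I₁ cos²(107° − 39°) = 0.604 I₀ · cos²(68°) = 0.08475 I₀.
Need I₃/I₀ = 0.0175, so cos²(θ − 107°) = 0.0175 / 0.08475 = 0.2065.
θ − 107° = arccos(√0.2065) = 63.0°, giving θ ≈ 107 + 63.0 = 170.0°.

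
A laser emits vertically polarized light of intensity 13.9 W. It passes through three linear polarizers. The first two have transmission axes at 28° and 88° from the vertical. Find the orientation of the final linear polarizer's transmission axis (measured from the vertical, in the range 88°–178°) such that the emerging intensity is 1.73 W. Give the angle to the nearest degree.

θ ≈ 125°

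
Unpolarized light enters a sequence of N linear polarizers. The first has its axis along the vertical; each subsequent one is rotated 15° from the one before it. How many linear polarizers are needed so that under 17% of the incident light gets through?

N = 17

First polarizer halves the unpolarized light: factor 1/2.
Each further stage multiplies by cos²(15°) = 0.933.
After N polarizers: T = 0.5·0.933^(N−1). Require T < 0.17 ⇒ N−1 > ln(0.17/0.5)/ln(0.933) = 15.56, so N−1 ≥ 16 and N = 17.
Check: N=17 gives T = 0.1649 < 0.17; N=16 gives T = 0.1767.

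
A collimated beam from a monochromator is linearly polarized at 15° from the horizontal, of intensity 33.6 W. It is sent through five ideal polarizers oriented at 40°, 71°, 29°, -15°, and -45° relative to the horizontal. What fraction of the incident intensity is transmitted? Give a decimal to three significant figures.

I₁ = 33.6 W · cos²(25°) = 27.6 W.
I₂ = I₁ · cos²(31°) = 27.6 · 0.7347 = 20.28 W.
I₃ = I₂ · cos²(42°) = 20.28 · 0.5523 = 11.2 W.
I₄ = I₃ · cos²(44°) = 11.2 · 0.5174 = 5.795 W.
I₅ = I₄ · cos²(30°) = 5.795 · 0.75 = 4.346 W.
Transmitted fraction = 0.1293.

I/I₀ ≈ 0.129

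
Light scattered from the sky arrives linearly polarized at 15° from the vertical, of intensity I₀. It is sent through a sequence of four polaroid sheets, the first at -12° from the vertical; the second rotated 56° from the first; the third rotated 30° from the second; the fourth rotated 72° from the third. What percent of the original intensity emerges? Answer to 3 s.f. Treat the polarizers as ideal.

I₁ = I₀ cos²(-12° − 15°) = I₀ cos²(27°) = 0.7939 I₀.
I₂ = I₁ cos²(56°) = 0.7939 · 0.3127 I₀ = 0.2482 I₀.
I₃ = I₂ cos²(30°) = 0.2482 · 0.75 I₀ = 0.1862 I₀.
I₄ = I₃ cos²(72°) = 0.1862 · 0.09549 I₀ = 0.01778 I₀.
That is 1.778% of the incident intensity.

≈ 1.78%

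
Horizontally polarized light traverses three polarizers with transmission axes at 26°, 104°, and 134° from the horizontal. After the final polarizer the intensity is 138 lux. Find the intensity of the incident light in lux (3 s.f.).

I₀ ≈ 5270 lux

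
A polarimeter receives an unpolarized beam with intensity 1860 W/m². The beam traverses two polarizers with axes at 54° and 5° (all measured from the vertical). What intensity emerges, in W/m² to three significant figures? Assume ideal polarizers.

I ≈ 400 W/m²

Unpolarized light through the first polarizer → I₁ = 1860 W/m²/2 = 930 W/m², polarized at 54°.
I₂ = I₁ · cos²(49°) = 930 · 0.4304 = 400.3 W/m².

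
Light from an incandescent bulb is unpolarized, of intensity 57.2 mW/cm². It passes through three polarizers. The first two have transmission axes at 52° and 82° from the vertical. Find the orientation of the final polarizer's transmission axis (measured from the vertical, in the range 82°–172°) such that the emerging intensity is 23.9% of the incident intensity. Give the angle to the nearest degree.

Unpolarized light through the first polarizer → I₁ = ½ I₀, now polarized at 52°.
I₂ = I₁ cos²(82° − 52°) = 0.5 I₀ · cos²(30°) = 0.375 I₀.
Need I₃/I₀ = 0.239, so cos²(θ − 82°) = 0.239 / 0.375 = 0.6373.
θ − 82° = arccos(√0.6373) = 37.0°, giving θ ≈ 82 + 37.0 = 119.0°.

θ ≈ 119°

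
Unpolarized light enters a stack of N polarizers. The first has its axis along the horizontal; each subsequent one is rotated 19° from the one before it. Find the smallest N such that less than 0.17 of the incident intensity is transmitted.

N = 11

First polarizer halves the unpolarized light: factor 1/2.
Each further stage multiplies by cos²(19°) = 0.894.
After N polarizers: T = 0.5·0.894^(N−1). Require T < 0.17 ⇒ N−1 > ln(0.17/0.5)/ln(0.894) = 9.63, so N−1 ≥ 10 and N = 11.
Check: N=11 gives T = 0.1631 < 0.17; N=10 gives T = 0.1824.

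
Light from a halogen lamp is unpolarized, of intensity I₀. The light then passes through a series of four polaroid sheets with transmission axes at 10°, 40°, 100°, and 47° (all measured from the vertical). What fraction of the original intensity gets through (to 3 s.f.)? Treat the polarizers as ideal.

Unpolarized light through the first polarizer → I₁ = ½ I₀, now polarized at 10°.
I₂ = I₁ cos²(40° − 10°) = 0.5 I₀ · cos²(30°) = 0.375 I₀.
I₃ = I₂ cos²(100° − 40°) = 0.375 I₀ · cos²(60°) = 0.09375 I₀.
I₄ = I₃ cos²(47° − 100°) = 0.09375 I₀ · cos²(53°) = 0.03395 I₀.
Transmitted fraction = 0.03395.

≈ 0.0340 I₀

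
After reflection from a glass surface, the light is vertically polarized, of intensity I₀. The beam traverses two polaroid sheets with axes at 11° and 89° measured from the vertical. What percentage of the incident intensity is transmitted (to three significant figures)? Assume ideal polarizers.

By Malus's law, I₁ = I₀ cos²(11° − 0°) = I₀ cos²(11°) = 0.9636 I₀.
I₂ = I₁ cos²(89° − 11°) = 0.9636 I₀ · cos²(78°) = 0.04165 I₀.
That is 4.165% of the incident intensity.

≈ 4.17%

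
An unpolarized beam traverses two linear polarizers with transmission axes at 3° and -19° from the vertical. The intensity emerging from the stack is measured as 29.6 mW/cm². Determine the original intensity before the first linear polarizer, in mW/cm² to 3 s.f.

Unpolarized light through the first polarizer → I₁ = ½ I₀, now polarized at 3°.
I₂ = I₁ cos²(-19° − 3°) = 0.5 I₀ · cos²(22°) = 0.4298 I₀.
So 29.6 mW/cm² = 0.4298 I₀, giving I₀ = 29.6/0.4298 = 68.86 mW/cm².

I₀ ≈ 68.9 mW/cm²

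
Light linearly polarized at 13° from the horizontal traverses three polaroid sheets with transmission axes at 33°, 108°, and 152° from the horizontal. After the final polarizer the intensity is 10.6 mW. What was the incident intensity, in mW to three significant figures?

By Malus's law, I₁ = I₀ cos²(33° − 13°) = I₀ cos²(20°) = 0.883 I₀.
I₂ = I₁ cos²(108° − 33°) = 0.883 I₀ · cos²(75°) = 0.05915 I₀.
I₃ = I₂ cos²(152° − 108°) = 0.05915 I₀ · cos²(44°) = 0.03061 I₀.
So 10.6 mW = 0.03061 I₀, giving I₀ = 10.6/0.03061 = 346.3 mW.

I₀ ≈ 346 mW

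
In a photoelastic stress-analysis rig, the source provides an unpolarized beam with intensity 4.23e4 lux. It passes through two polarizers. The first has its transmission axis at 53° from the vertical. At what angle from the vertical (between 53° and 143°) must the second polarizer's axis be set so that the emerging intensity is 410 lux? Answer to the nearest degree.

θ ≈ 135°

Unpolarized light through the first polarizer → I₁ = ½ I₀, now polarized at 53°.
Target fraction: 410 / 4.23e4 lux = 0.009693 of I₀.
Need I₂/I₀ = 0.009693, so cos²(θ − 53°) = 0.009693 / 0.5 = 0.01939.
θ − 53° = arccos(√0.01939) = 82.0°, giving θ ≈ 53 + 82.0 = 135.0°.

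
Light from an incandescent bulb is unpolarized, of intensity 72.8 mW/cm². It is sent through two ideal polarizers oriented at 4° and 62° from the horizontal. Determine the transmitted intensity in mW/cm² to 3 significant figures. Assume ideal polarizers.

I ≈ 10.2 mW/cm²

Unpolarized light through the first polarizer → I₁ = 72.8 mW/cm²/2 = 36.4 mW/cm², polarized at 4°.
I₂ = I₁ · cos²(58°) = 36.4 · 0.2808 = 10.22 mW/cm².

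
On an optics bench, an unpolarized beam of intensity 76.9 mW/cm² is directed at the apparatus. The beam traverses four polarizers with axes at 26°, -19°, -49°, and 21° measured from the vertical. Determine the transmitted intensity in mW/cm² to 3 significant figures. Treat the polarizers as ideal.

Unpolarized light through the first polarizer → I₁ = 76.9 mW/cm²/2 = 38.45 mW/cm², polarized at 26°.
I₂ = I₁ · cos²(45°) = 38.45 · 0.5 = 19.23 mW/cm².
I₃ = I₂ · cos²(30°) = 19.23 · 0.75 = 14.42 mW/cm².
I₄ = I₃ · cos²(70°) = 14.42 · 0.117 = 1.687 mW/cm².

I ≈ 1.69 mW/cm²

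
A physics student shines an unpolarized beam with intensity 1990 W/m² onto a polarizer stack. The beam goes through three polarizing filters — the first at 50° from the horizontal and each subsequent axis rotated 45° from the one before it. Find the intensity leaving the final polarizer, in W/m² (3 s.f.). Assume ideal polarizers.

Unpolarized light through the first polarizer → I₁ = 1990 W/m²/2 = 995 W/m², polarized at 50°.
I₂ = I₁ · cos²(45°) = 995 · 0.5 = 497.5 W/m².
I₃ = I₂ · cos²(45°) = 497.5 · 0.5 = 248.8 W/m².

I ≈ 249 W/m²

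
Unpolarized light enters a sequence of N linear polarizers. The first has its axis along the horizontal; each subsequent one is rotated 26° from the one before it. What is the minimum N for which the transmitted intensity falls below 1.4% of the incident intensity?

First polarizer halves the unpolarized light: factor 1/2.
Each further stage multiplies by cos²(26°) = 0.8078.
After N polarizers: T = 0.5·0.8078^(N−1). Require T < 0.014 ⇒ N−1 > ln(0.014/0.5)/ln(0.8078) = 16.75, so N−1 ≥ 17 and N = 18.
Check: N=18 gives T = 0.01329 < 0.014; N=17 gives T = 0.01645.

N = 18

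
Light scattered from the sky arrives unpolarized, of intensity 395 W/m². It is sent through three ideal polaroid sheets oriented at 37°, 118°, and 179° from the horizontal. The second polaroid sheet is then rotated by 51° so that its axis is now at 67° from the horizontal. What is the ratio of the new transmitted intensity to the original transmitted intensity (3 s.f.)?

Before rotation:
Unpolarized light through the first polarizer → I₁ = ½ I₀, now polarized at 37°.
I₂ = I₁ cos²(118° − 37°) = 0.5 I₀ · cos²(81°) = 0.01224 I₀.
I₃ = I₂ cos²(179° − 118°) = 0.01224 I₀ · cos²(61°) = 0.002876 I₀.
After rotation:
Unpolarized light through the first polarizer → I₁ = ½ I₀, now polarized at 37°.
I₂ = I₁ cos²(67° − 37°) = 0.5 I₀ · cos²(30°) = 0.375 I₀.
Angle between axes 2 and 3: 68°. I₃ = 0.375 I₀ · cos²(68°) = 0.05262 I₀.
Ratio = 0.05262 / 0.002876 = 18.3.

I_new/I_old ≈ 18.3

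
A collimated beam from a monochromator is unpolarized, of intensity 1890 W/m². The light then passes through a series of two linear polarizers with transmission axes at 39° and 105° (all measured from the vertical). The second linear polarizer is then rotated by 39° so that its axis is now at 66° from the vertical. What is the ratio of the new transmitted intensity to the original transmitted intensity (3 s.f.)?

I_new/I_old ≈ 4.80

Before rotation:
Unpolarized light through the first polarizer → I₁ = ½ I₀, now polarized at 39°.
I₂ = I₁ cos²(105° − 39°) = 0.5 I₀ · cos²(66°) = 0.08272 I₀.
After rotation:
Unpolarized light through the first polarizer → I₁ = ½ I₀, now polarized at 39°.
I₂ = I₁ cos²(66° − 39°) = 0.5 I₀ · cos²(27°) = 0.3969 I₀.
Ratio = 0.3969 / 0.08272 = 4.799.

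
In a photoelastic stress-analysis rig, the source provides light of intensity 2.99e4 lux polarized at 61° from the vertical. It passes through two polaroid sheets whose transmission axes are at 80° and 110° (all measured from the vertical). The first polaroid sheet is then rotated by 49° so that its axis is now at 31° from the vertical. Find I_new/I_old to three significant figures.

Before rotation:
I₁ = I₀ cos²(80° − 61°) = I₀ cos²(19°) = 0.894 I₀.
I₂ = I₁ cos²(110° − 80°) = 0.894 I₀ · cos²(30°) = 0.6705 I₀.
After rotation:
I₁ = I₀ cos²(31° − 61°) = I₀ cos²(30°) = 0.75 I₀.
I₂ = I₁ cos²(110° − 31°) = 0.75 I₀ · cos²(79°) = 0.02731 I₀.
Ratio = 0.02731 / 0.6705 = 0.04072.

I_new/I_old ≈ 0.0407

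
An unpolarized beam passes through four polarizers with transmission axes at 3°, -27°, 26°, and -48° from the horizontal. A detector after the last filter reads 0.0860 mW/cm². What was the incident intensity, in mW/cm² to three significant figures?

I₀ ≈ 8.33 mW/cm²

Unpolarized light through the first polarizer → I₁ = ½ I₀, now polarized at 3°.
I₂ = I₁ cos²(-27° − 3°) = 0.5 I₀ · cos²(30°) = 0.375 I₀.
I₃ = I₂ cos²(26° + 27°) = 0.375 I₀ · cos²(53°) = 0.1358 I₀.
I₄ = I₃ cos²(-48° − 26°) = 0.1358 I₀ · cos²(74°) = 0.01032 I₀.
So 0.0860 mW/cm² = 0.01032 I₀, giving I₀ = 0.0860/0.01032 = 8.334 mW/cm².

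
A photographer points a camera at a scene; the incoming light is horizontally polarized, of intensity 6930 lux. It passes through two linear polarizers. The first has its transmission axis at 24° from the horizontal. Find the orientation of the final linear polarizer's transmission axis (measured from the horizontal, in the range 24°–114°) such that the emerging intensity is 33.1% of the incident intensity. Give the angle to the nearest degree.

By Malus's law, I₁ = I₀ cos²(24° − 0°) = I₀ cos²(24°) = 0.8346 I₀.
Need I₂/I₀ = 0.331, so cos²(θ − 24°) = 0.331 / 0.8346 = 0.3966.
θ − 24° = arccos(√0.3966) = 51.0°, giving θ ≈ 24 + 51.0 = 75.0°.

θ ≈ 75°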